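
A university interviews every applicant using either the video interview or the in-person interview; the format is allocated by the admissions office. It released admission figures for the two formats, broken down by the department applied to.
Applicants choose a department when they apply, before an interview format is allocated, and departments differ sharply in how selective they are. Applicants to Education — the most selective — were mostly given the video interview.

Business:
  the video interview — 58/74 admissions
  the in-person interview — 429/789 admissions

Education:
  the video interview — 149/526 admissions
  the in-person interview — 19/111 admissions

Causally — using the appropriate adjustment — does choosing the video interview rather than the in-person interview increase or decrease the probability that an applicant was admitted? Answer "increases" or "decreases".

Nothing the interview format does changes department; the imbalance is an allocation artefact. With department also predicting the outcome, the pooled figure is confounded, and the within-stratum comparison is the causal one.
Within each level — Business: 78.4% vs 54.4%; Education: 28.3% vs 17.1% — the video interview is higher every time.

increases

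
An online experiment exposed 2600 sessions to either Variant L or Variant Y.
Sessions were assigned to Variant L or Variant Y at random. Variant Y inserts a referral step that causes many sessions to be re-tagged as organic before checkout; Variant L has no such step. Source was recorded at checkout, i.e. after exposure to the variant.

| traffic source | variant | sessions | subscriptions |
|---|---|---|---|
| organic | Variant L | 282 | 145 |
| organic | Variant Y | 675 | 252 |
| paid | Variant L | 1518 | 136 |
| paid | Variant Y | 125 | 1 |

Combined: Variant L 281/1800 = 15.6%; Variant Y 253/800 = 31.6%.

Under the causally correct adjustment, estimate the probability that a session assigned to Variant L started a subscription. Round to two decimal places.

Traffic source is recorded after the variant and is itself shifted by it — it sits on the causal path from variant to outcome. Conditioning on a mediator would strip out part of the effect we want; the pooled comparison gives the total causal effect.
So P(outcome | do(Variant L)) is just the pooled rate for Variant L: 281/1800 = 0.156.

0.16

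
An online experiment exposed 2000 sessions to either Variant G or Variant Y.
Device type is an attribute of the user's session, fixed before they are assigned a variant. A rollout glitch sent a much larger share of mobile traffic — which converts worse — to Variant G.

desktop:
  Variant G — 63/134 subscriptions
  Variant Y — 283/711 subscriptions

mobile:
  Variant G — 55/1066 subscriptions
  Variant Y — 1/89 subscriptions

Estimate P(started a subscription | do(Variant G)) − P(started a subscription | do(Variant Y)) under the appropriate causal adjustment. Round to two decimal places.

+0.05

Device type is set before the variant has any effect — it is not caused by the variant — and it independently drives the outcome. That makes it a confounder, so the causal comparison is within device type levels.
Adjusting over the population distribution of device type: 0.422·(0.470−0.398) + 0.578·(0.052−0.011) = +0.054.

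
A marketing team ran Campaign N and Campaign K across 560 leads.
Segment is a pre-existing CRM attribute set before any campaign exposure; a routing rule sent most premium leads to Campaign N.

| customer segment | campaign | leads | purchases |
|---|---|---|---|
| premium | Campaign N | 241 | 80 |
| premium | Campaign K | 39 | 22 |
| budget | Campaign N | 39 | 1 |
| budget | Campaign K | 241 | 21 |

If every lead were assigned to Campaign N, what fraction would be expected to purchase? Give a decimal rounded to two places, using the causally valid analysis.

0.18

Since customer segment is a pre-existing factor (not a product of the campaign) and it affects the outcome on its own, it is a confounder. The stratified rates, not the pooled rate, identify the causal effect.
Standardising Campaign N to the population customer segment mix: 0.500·80/241 + 0.500·1/39 = 0.179.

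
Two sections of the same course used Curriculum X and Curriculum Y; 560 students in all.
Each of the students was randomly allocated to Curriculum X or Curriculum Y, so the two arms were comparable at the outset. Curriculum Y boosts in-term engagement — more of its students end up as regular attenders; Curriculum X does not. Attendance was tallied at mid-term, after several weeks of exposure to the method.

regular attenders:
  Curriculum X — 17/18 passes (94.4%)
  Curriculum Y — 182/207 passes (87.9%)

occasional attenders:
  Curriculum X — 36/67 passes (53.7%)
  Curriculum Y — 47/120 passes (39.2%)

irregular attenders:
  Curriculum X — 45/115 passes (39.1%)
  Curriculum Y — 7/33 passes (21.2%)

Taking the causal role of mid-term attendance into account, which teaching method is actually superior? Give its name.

Curriculum Y

Curriculum X is higher inside every mid-term attendance stratum but Curriculum Y is higher in aggregate. Whether to stratify depends on how mid-term attendance relates to the teaching method.
Stratifying would compare teaching methods among students the teaching methods themselves sorted into mid-term attendance groups — a form of selection on an intermediate. The unconditioned pooled rates give the total causal effect.
Pooled: Curriculum X 49.0% vs Curriculum Y 65.6%; Curriculum Y is higher overall.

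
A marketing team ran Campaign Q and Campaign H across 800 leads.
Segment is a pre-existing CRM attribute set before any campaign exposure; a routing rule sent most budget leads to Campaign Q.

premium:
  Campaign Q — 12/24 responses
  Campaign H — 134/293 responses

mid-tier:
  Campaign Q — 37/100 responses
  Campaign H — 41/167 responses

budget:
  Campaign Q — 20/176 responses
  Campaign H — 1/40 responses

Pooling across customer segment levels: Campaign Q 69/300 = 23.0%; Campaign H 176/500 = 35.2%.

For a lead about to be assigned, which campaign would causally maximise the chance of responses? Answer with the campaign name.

Within every customer segment level Campaign Q has the higher rate, yet pooled Campaign H does — Simpson's reversal.
Customer segment satisfies the back-door criterion: it is not a descendant of the campaign, and it blocks the spurious path from campaign to outcome. Adjusting for it (i.e., using the within-customer segment rates) gives the causal effect.
Within each level — premium: 50.0% vs 45.7%; mid-tier: 37.0% vs 24.6%; budget: 11.4% vs 2.5% — Campaign Q is higher every time.

Campaign Q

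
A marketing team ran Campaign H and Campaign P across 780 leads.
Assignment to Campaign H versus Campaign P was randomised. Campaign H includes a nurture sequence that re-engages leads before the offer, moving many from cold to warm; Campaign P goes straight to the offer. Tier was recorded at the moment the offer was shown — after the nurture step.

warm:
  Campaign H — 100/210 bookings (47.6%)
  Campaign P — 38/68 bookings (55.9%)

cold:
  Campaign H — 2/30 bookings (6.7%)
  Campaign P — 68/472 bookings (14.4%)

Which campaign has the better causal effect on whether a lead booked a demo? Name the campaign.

The engagement tier-specific comparison favours Campaign P throughout, but the pooled figures favour Campaign H. The question is whether to condition on engagement tier.
Engagement tier is recorded after the campaign and is itself shifted by it — it sits on the causal path from campaign to outcome. Conditioning on a mediator would strip out part of the effect we want; the pooled comparison gives the total causal effect.
Pooled: Campaign H 42.5% vs Campaign P 19.6%; Campaign H is higher overall.

Campaign H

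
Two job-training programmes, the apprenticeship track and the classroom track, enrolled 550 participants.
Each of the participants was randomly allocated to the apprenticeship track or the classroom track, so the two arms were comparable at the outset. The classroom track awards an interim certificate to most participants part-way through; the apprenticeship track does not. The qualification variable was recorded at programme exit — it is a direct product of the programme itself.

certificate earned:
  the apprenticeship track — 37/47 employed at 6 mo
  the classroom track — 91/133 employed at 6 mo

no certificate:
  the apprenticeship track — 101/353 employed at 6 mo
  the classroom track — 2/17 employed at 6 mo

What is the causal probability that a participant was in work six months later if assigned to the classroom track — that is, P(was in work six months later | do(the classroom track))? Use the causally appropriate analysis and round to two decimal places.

0.62

Qualification attained during the programme is downstream of the programme. One should not condition on a consequence of treatment, so the overall rates are the right comparison.
So P(outcome | do(the classroom track)) is just the pooled rate for the classroom track: 93/150 = 0.620.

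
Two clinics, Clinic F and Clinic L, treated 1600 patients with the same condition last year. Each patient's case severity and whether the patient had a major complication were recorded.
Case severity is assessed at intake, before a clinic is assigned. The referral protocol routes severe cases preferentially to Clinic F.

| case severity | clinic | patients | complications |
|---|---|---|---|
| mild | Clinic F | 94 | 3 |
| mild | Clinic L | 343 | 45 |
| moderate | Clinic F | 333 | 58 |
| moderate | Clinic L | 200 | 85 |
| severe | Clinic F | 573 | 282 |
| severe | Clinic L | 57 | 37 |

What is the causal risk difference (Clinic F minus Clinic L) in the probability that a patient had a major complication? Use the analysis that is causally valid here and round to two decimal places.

-0.17

The stratified and pooled comparisons disagree (Clinic F wins within each case severity; Clinic L wins overall), so the answer turns on the causal role of case severity.
Case severity satisfies the back-door criterion: it is not a descendant of the clinic, and it blocks the spurious path from clinic to outcome. Adjusting for it (i.e., using the within-case severity rates) gives the causal effect.
Adjusting over the population distribution of case severity: 0.273·(0.032−0.131) + 0.333·(0.174−0.425) + 0.394·(0.492−0.649) = -0.172.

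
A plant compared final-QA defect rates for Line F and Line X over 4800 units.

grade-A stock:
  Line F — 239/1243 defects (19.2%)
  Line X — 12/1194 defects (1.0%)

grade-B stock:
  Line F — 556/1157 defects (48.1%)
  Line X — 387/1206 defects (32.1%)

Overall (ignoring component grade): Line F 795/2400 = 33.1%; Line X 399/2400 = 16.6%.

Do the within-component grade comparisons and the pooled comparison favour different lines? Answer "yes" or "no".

Within each component grade level (grade-A stock 19.2% vs 1.0%; grade-B stock 48.1% vs 32.1%), Line X has the lower rate every time. Pooled: 33.1% vs 16.6% — Line X has the lower rate overall. They agree.

no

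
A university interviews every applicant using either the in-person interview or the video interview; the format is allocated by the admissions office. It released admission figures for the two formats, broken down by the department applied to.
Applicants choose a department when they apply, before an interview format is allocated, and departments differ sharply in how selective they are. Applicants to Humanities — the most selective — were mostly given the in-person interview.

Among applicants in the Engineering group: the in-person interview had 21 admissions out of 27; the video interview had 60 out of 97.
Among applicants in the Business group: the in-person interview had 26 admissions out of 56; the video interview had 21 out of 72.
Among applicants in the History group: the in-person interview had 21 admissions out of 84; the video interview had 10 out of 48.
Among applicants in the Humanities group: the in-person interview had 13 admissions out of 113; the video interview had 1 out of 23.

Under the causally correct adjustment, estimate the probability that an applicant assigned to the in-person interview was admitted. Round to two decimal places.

0.39

The department-specific comparison favours the in-person interview throughout, but the pooled figures favour the video interview. The question is whether to condition on department.
Department satisfies the back-door criterion: it is not a descendant of the interview format, and it blocks the spurious path from interview format to outcome. Adjusting for it (i.e., using the within-department rates) gives the causal effect.
Standardising the in-person interview to the population department mix: 0.238·21/27 + 0.246·26/56 + 0.254·21/84 + 0.262·13/113 = 0.393.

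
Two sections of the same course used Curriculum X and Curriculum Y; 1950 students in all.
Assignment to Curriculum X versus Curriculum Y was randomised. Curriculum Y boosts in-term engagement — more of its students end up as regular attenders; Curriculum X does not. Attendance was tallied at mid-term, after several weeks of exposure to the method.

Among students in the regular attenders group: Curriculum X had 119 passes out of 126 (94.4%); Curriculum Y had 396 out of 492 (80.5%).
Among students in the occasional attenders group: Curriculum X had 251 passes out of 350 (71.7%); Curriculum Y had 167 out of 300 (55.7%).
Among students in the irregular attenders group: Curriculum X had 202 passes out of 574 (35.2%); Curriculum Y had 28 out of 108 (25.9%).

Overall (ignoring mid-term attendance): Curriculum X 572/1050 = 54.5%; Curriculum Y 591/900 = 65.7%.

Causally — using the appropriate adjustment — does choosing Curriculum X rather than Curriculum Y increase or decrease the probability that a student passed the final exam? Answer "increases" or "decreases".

decreases

Mid-term attendance is recorded after the teaching method and is itself shifted by it — it sits on the causal path from teaching method to outcome. Conditioning on a mediator would strip out part of the effect we want; the pooled comparison gives the total causal effect.
Pooled: Curriculum X 54.5% vs Curriculum Y 65.7%; Curriculum Y is higher overall.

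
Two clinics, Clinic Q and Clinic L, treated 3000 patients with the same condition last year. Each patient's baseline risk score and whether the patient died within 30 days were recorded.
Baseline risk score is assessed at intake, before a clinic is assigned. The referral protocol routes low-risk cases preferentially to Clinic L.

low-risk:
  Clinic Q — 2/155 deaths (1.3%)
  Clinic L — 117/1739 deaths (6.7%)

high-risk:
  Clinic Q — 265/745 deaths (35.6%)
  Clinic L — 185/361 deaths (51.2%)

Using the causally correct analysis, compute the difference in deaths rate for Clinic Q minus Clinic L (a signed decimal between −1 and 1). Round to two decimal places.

-0.09

Within every baseline risk score level Clinic Q has the lower rate, yet pooled Clinic L does — Simpson's reversal.
Since baseline risk score is a pre-existing factor (not a product of the clinic) and it affects the outcome on its own, it is a confounder. The stratified rates, not the pooled rate, identify the causal effect.
Adjusting over the population distribution of baseline risk score: 0.631·(0.013−0.067) + 0.369·(0.356−0.512) = -0.092.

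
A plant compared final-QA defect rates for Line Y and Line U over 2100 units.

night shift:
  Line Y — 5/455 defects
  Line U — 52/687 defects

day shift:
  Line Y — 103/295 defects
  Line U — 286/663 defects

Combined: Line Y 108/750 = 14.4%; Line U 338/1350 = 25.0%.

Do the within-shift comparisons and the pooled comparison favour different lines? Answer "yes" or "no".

no

Within each shift level (night shift 1.1% vs 7.6%; day shift 34.9% vs 43.1%), Line Y has the lower rate every time. Pooled: 14.4% vs 25.0% — Line Y has the lower rate overall. They agree.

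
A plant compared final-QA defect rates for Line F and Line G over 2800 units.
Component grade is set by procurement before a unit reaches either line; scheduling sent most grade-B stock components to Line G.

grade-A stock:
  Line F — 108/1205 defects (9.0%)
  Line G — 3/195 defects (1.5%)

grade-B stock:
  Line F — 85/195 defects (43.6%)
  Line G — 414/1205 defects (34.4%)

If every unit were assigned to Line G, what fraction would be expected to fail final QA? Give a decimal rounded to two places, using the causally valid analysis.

0.18

Here component grade is a common cause — it drives both which line a case falls under and the outcome. The crude comparison mixes populations; the stratum-specific rates are the causally relevant ones.
Standardising Line G to the population component grade mix: 0.500·3/195 + 0.500·414/1205 = 0.179.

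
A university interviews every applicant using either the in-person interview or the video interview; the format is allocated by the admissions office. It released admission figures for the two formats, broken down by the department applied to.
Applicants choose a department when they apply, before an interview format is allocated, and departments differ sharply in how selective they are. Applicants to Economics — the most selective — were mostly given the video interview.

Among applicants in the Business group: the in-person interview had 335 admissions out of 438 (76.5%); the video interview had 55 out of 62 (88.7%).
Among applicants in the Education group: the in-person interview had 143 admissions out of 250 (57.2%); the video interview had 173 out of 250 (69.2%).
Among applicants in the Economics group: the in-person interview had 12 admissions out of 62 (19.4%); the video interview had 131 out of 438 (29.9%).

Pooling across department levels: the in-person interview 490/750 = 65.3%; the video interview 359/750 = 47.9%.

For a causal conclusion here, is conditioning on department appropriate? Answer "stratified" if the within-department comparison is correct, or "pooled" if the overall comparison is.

The department-specific comparison favours the video interview throughout, but the pooled figures favour the in-person interview. The question is whether to condition on department.
Here department is a common cause — it drives both which interview format a case falls under and the outcome. The crude comparison mixes populations; the stratum-specific rates are the causally relevant ones.
Within each level — Business: 76.5% vs 88.7%; Education: 57.2% vs 69.2%; Economics: 19.4% vs 29.9% — the video interview is higher every time.

stratified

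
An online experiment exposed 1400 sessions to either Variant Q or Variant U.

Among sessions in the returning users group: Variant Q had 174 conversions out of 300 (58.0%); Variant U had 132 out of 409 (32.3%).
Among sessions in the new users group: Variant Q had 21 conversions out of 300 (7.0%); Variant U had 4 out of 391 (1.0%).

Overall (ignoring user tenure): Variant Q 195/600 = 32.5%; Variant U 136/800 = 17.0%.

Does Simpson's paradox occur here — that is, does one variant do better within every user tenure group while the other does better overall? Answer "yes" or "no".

Within each user tenure level (returning users 58.0% vs 32.3%; new users 7.0% vs 1.0%), Variant Q has the higher rate every time. Pooled: 32.5% vs 17.0% — Variant Q has the higher rate overall. They agree.

no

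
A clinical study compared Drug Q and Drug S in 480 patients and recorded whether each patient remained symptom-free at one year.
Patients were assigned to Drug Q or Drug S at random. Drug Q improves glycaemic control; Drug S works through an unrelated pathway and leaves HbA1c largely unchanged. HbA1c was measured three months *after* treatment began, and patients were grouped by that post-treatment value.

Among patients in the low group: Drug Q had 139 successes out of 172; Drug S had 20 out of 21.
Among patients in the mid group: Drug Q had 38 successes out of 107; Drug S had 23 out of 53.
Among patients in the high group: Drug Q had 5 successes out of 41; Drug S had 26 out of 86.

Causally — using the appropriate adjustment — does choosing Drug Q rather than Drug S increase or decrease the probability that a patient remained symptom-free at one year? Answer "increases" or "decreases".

increases

Within every HbA1c level Drug S has the higher rate, yet pooled Drug Q does — Simpson's reversal.
HbA1c lies on the pathway drug → HbA1c → outcome, so adjusting for it blocks the indirect effect. For the total causal effect of drug, use the unadjusted pooled rates.
Pooled: Drug Q 56.9% vs Drug S 43.1%; Drug Q is higher overall.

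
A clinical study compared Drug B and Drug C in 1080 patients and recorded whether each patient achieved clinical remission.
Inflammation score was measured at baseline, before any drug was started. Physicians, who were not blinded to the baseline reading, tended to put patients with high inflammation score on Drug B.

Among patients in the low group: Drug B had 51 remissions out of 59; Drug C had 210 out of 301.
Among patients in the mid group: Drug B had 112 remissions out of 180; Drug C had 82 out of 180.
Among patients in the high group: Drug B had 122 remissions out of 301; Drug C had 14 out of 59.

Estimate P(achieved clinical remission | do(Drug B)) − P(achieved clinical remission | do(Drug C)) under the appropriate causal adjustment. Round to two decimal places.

Drug B is higher inside every inflammation score stratum but Drug C is higher in aggregate. Whether to stratify depends on how inflammation score relates to the drug.
The imbalance in inflammation score arose from how patients were allocated, not from anything the drug did; and inflammation score independently affects the outcome. The pooled gap is confounded — condition on inflammation score.
Adjusting over the population distribution of inflammation score: 0.333·(0.864−0.698) + 0.333·(0.622−0.456) + 0.333·(0.405−0.237) = +0.167.

+0.17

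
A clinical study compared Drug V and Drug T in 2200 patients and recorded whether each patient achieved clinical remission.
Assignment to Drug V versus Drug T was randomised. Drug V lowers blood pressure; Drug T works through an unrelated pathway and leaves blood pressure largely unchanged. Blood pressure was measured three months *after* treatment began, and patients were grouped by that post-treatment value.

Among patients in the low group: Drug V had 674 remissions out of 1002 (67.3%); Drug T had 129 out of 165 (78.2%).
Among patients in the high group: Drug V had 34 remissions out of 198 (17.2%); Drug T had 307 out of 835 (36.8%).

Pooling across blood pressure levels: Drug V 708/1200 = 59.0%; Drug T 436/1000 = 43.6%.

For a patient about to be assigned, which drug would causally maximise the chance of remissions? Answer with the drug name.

The blood pressure-specific comparison favours Drug T throughout, but the pooled figures favour Drug V. The question is whether to condition on blood pressure.
Blood pressure lies on the pathway drug → blood pressure → outcome, so adjusting for it blocks the indirect effect. For the total causal effect of drug, use the unadjusted pooled rates.
Pooled: Drug V 59.0% vs Drug T 43.6%; Drug V is higher overall.

Drug V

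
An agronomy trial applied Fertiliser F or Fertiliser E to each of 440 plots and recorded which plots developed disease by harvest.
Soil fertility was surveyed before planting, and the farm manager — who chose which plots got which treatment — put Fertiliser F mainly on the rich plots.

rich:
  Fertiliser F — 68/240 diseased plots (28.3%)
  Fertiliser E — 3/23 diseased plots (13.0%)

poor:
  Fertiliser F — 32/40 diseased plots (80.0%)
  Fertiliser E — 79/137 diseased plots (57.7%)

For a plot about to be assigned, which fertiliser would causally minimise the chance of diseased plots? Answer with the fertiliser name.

The stratified and pooled comparisons disagree (Fertiliser E wins within each soil fertility; Fertiliser F wins overall), so the answer turns on the causal role of soil fertility.
The imbalance in soil fertility arose from how plots were allocated, not from anything the fertiliser did; and soil fertility independently affects the outcome. The pooled gap is confounded — condition on soil fertility.
Within each level — rich: 28.3% vs 13.0%; poor: 80.0% vs 57.7% — Fertiliser E is lower every time.

Fertiliser E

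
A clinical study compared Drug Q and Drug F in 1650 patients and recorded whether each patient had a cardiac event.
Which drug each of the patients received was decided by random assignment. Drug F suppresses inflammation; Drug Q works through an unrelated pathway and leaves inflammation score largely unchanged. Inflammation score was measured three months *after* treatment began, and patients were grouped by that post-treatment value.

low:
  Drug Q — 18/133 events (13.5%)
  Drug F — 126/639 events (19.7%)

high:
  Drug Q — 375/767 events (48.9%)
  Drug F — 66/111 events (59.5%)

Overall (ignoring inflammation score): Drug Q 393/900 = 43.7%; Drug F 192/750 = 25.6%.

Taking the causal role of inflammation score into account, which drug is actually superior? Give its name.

The distribution of inflammation score is itself part of what the drug does — it is an intermediate outcome. Holding it fixed would remove that part of the effect; the total effect is the pooled difference.
Pooled: Drug Q 43.7% vs Drug F 25.6%; Drug F is lower overall.

Drug F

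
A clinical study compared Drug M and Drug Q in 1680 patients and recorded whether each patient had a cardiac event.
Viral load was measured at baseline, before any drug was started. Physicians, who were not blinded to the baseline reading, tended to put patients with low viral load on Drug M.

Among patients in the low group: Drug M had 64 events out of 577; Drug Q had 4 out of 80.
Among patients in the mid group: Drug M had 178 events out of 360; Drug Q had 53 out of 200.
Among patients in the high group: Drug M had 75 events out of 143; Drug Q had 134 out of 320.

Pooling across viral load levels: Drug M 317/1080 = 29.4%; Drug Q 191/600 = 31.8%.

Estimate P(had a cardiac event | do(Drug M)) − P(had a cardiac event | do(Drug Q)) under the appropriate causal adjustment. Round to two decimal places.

+0.13

Since viral load is a pre-existing factor (not a product of the drug) and it affects the outcome on its own, it is a confounder. The stratified rates, not the pooled rate, identify the causal effect.
Adjusting over the population distribution of viral load: 0.391·(0.111−0.050) + 0.333·(0.494−0.265) + 0.276·(0.524−0.419) = +0.129.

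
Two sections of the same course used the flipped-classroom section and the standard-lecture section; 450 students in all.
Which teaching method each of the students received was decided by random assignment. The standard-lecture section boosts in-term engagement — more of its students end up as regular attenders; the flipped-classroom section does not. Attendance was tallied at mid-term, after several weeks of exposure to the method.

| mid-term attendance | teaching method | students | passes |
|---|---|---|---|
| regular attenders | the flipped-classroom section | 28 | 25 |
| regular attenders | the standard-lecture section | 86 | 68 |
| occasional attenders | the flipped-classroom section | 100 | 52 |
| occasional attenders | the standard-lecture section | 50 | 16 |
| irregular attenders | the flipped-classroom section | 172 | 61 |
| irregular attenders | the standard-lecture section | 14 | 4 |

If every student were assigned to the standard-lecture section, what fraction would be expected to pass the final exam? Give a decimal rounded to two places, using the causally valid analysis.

Mid-term attendance lies on the pathway teaching method → mid-term attendance → outcome, so adjusting for it blocks the indirect effect. For the total causal effect of teaching method, use the unadjusted pooled rates.
So P(outcome | do(the standard-lecture section)) is just the pooled rate for the standard-lecture section: 88/150 = 0.587.

0.59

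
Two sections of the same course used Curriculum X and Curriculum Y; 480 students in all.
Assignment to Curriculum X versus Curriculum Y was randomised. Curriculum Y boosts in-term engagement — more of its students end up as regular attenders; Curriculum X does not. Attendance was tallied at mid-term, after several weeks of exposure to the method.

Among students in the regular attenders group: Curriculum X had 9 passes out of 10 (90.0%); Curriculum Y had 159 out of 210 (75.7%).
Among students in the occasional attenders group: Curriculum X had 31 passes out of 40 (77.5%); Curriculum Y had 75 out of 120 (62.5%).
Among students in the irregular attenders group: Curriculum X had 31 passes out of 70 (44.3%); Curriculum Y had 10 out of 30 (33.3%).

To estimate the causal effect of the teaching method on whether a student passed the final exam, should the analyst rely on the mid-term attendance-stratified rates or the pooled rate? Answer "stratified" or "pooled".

pooled

Stratifying would compare teaching methods among students the teaching methods themselves sorted into mid-term attendance groups — a form of selection on an intermediate. The unconditioned pooled rates give the total causal effect.
Pooled: Curriculum X 59.2% vs Curriculum Y 67.8%; Curriculum Y is higher overall.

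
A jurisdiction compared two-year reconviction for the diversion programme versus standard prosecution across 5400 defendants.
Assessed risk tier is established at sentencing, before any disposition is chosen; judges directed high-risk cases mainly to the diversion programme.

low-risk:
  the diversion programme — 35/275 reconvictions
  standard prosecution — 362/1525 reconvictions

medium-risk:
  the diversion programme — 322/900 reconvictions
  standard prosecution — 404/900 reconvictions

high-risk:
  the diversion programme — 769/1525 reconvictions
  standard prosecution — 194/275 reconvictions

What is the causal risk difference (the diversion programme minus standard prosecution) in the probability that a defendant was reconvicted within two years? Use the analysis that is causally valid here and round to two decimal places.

Within every assessed risk tier level the diversion programme has the lower rate, yet pooled standard prosecution does — Simpson's reversal.
Since assessed risk tier is a pre-existing factor (not a product of the disposition) and it affects the outcome on its own, it is a confounder. The stratified rates, not the pooled rate, identify the causal effect.
Adjusting over the population distribution of assessed risk tier: 0.333·(0.127−0.237) + 0.333·(0.358−0.449) + 0.333·(0.504−0.705) = -0.134.

-0.13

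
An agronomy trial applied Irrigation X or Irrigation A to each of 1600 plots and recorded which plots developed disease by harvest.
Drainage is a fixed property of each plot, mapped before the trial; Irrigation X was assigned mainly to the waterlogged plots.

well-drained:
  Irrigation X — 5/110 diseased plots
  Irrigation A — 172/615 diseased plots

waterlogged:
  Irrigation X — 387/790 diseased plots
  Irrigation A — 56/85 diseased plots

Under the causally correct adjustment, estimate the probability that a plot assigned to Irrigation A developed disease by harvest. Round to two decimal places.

Field drainage differs across irrigations for reasons unrelated to any effect of the irrigation itself, and it separately predicts the outcome — a classic confounder. We must compare within field drainage levels.
Standardising Irrigation A to the population field drainage mix: 0.453·172/615 + 0.547·56/85 = 0.487.

0.49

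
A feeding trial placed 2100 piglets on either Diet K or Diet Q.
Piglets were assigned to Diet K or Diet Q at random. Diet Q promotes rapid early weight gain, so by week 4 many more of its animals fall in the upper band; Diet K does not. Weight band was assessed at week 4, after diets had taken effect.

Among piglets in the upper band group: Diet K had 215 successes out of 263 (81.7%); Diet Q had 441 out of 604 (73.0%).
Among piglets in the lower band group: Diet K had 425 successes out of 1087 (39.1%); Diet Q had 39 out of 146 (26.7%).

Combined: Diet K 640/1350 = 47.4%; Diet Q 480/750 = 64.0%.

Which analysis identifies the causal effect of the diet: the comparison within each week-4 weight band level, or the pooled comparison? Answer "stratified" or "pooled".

Diet K is higher inside every week-4 weight band stratum but Diet Q is higher in aggregate. Whether to stratify depends on how week-4 weight band relates to the diet.
Week-4 weight band is downstream of the diet. One should not condition on a consequence of treatment, so the overall rates are the right comparison.
Pooled: Diet K 47.4% vs Diet Q 64.0%; Diet Q is higher overall.

pooled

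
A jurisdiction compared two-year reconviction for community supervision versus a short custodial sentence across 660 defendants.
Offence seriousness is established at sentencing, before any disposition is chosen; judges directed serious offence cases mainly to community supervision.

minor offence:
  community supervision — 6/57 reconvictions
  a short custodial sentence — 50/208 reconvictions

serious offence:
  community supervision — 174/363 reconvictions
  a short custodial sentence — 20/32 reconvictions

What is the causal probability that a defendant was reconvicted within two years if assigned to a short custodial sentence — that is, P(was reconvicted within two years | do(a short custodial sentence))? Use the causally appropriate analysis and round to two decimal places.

0.47

Within every offence seriousness level community supervision has the lower rate, yet pooled a short custodial sentence does — Simpson's reversal.
Offence seriousness is set before the disposition has any effect — it is not caused by the disposition — and it independently drives the outcome. That makes it a confounder, so the causal comparison is within offence seriousness levels.
Standardising a short custodial sentence to the population offence seriousness mix: 0.402·50/208 + 0.598·20/32 = 0.471.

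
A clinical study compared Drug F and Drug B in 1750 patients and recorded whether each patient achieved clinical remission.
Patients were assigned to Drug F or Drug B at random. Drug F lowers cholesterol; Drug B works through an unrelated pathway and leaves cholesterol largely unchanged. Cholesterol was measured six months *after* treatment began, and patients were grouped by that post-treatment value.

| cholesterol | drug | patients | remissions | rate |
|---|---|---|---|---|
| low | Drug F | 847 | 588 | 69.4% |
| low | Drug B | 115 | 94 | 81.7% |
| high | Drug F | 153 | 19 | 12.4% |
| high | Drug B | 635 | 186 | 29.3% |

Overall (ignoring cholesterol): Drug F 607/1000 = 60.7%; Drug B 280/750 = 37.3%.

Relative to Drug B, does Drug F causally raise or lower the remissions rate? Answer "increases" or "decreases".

increases

The cholesterol-specific comparison favours Drug B throughout, but the pooled figures favour Drug F. The question is whether to condition on cholesterol.
Cholesterol lies on the pathway drug → cholesterol → outcome, so adjusting for it blocks the indirect effect. For the total causal effect of drug, use the unadjusted pooled rates.
Pooled: Drug F 60.7% vs Drug B 37.3%; Drug F is higher overall.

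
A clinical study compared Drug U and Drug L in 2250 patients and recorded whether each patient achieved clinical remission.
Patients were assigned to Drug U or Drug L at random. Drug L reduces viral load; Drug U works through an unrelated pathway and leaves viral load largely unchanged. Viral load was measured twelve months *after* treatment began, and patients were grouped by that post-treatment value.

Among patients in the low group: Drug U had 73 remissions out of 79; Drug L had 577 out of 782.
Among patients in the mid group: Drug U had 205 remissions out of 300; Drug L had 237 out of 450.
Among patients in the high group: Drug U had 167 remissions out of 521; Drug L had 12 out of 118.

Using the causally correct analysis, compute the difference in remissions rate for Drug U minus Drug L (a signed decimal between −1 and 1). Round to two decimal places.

Stratifying would compare drugs among patients the drugs themselves sorted into viral load groups — a form of selection on an intermediate. The unconditioned pooled rates give the total causal effect.
The causal difference is the pooled difference: 0.494 − 0.612 = -0.117.

-0.12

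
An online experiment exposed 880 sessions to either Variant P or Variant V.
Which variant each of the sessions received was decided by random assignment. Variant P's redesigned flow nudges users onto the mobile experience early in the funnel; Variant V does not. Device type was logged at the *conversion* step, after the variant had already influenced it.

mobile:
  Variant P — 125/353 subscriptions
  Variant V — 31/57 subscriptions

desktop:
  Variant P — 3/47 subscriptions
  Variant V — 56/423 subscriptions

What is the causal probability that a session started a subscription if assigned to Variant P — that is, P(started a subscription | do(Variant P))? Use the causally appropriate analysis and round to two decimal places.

The stratified and pooled comparisons disagree (Variant V wins within each device type; Variant P wins overall), so the answer turns on the causal role of device type.
Device type is downstream of the variant. One should not condition on a consequence of treatment, so the overall rates are the right comparison.
So P(outcome | do(Variant P)) is just the pooled rate for Variant P: 128/400 = 0.320.

0.32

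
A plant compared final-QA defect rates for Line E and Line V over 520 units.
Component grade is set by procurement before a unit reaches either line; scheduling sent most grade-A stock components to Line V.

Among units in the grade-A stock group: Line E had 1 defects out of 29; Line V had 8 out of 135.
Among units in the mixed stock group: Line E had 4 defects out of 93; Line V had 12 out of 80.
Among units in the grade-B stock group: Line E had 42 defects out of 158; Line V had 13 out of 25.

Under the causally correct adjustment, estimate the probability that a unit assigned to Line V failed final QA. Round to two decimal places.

0.25

The imbalance in component grade arose from how units were allocated, not from anything the line did; and component grade independently affects the outcome. The pooled gap is confounded — condition on component grade.
Standardising Line V to the population component grade mix: 0.315·8/135 + 0.333·12/80 + 0.352·13/25 = 0.252.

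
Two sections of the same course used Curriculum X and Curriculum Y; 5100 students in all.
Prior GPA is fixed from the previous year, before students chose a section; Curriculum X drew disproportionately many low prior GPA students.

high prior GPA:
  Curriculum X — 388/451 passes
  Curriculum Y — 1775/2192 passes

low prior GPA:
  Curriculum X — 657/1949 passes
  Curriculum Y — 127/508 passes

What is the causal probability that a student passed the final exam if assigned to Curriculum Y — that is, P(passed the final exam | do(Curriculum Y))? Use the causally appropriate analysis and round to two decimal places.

Prior GPA band differs across teaching methods for reasons unrelated to any effect of the teaching method itself, and it separately predicts the outcome — a classic confounder. We must compare within prior GPA band levels.
Standardising Curriculum Y to the population prior GPA band mix: 0.518·1775/2192 + 0.482·127/508 = 0.540.

0.54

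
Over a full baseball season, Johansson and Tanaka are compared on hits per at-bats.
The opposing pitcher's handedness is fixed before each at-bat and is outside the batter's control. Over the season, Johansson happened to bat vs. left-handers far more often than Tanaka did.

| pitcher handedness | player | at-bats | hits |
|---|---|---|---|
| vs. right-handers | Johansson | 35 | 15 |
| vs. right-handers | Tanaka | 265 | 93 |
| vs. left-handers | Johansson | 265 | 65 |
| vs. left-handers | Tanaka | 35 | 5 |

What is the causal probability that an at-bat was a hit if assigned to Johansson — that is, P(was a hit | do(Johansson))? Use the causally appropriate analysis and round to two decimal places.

The stratified and pooled comparisons disagree (Johansson wins within each pitcher handedness; Tanaka wins overall), so the answer turns on the causal role of pitcher handedness.
Pitcher handedness satisfies the back-door criterion: it is not a descendant of the player, and it blocks the spurious path from player to outcome. Adjusting for it (i.e., using the within-pitcher handedness rates) gives the causal effect.
Standardising Johansson to the population pitcher handedness mix: 0.500·15/35 + 0.500·65/265 = 0.337.

0.34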